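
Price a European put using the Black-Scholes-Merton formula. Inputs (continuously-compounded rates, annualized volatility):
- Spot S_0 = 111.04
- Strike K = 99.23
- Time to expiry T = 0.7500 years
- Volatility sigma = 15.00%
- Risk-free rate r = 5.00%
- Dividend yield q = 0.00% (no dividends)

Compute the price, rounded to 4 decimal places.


Answer: Price = 0.8228

Derivation:
d1 = (ln(S/K) + (r - q + 0.5*sigma^2) * T) / (sigma * sqrt(T)) = 1.21926838
d2 = d1 - sigma * sqrt(T) = 1.08936457
exp(-rT) = 0.96319442; exp(-qT) = 1.00000000
P = K * exp(-rT) * N(-d2) - S_0 * exp(-qT) * N(-d1)
N(-d1) = 0.11137117; N(-d2) = 0.13799657
P = 99.2300 * 0.96319442 * 0.13799657 - 111.0400 * 1.00000000 * 0.11137117 = 0.8228


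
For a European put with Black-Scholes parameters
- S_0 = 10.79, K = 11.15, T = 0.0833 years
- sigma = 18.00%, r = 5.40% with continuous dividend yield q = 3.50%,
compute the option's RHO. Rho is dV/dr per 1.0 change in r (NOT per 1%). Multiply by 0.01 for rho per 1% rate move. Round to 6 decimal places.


d1 = -0.5753014059; d2 = -0.6272525368
phi(d1) = 0.3380963425; exp(-qT) = 0.9970887459; exp(-rT) = 0.9955119017
N(-d2) = 0.7347531449
Rho = -K*T*exp(-rT)*N(-d2) = -11.1500 * 0.0833 * 0.9955119017 * 0.7347531449 = -0.679372

Answer: Rho = -0.679372


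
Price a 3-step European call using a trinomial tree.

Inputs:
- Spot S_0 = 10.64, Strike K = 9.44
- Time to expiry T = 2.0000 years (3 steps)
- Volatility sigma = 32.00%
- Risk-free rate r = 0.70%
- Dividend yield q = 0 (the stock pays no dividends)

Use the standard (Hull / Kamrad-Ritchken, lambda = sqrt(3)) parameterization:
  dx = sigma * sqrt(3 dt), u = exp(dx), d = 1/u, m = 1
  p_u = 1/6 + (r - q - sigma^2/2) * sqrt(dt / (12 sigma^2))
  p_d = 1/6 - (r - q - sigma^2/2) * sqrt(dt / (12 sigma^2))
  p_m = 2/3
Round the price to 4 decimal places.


Answer: Price = V(0,0) = 2.5138

Derivation:
dt = T/N = 0.666667; dx = sigma*sqrt(3*dt) = 0.452548
u = exp(dx) = 1.572314; d = 1/u = 0.636005
p_u = 0.134110, p_m = 0.666667, p_d = 0.199223
Discount per step: exp(-r*dt) = 0.995344
Stock lattice S(k, j) with j the centered position index:
  k=0: S(0,+0) = 10.6400
  k=1: S(1,-1) = 6.7671; S(1,+0) = 10.6400; S(1,+1) = 16.7294
  k=2: S(2,-2) = 4.3039; S(2,-1) = 6.7671; S(2,+0) = 10.6400; S(2,+1) = 16.7294; S(2,+2) = 26.3039
  k=3: S(3,-3) = 2.7373; S(3,-2) = 4.3039; S(3,-1) = 6.7671; S(3,+0) = 10.6400; S(3,+1) = 16.7294; S(3,+2) = 26.3039; S(3,+3) = 41.3580
Terminal payoffs V(N, j) = max(S_T - K, 0):
  V(3,-3) = 0.000000; V(3,-2) = 0.000000; V(3,-1) = 0.000000; V(3,+0) = 1.200000; V(3,+1) = 7.289420; V(3,+2) = 16.863899; V(3,+3) = 31.917985
Backward induction: V(k, j) = exp(-r*dt) * [p_u * V(k+1, j+1) + p_m * V(k+1, j) + p_d * V(k+1, j-1)]
  V(2,-2) = exp(-r*dt) * [p_u*0.000000 + p_m*0.000000 + p_d*0.000000] = 0.000000
  V(2,-1) = exp(-r*dt) * [p_u*1.200000 + p_m*0.000000 + p_d*0.000000] = 0.160183
  V(2,+0) = exp(-r*dt) * [p_u*7.289420 + p_m*1.200000 + p_d*0.000000] = 1.769310
  V(2,+1) = exp(-r*dt) * [p_u*16.863899 + p_m*7.289420 + p_d*1.200000] = 7.326035
  V(2,+2) = exp(-r*dt) * [p_u*31.917985 + p_m*16.863899 + p_d*7.289420] = 16.896316
  V(1,-1) = exp(-r*dt) * [p_u*1.769310 + p_m*0.160183 + p_d*0.000000] = 0.342469
  V(1,+0) = exp(-r*dt) * [p_u*7.326035 + p_m*1.769310 + p_d*0.160183] = 2.183734
  V(1,+1) = exp(-r*dt) * [p_u*16.896316 + p_m*7.326035 + p_d*1.769310] = 7.467551
  V(0,+0) = exp(-r*dt) * [p_u*7.467551 + p_m*2.183734 + p_d*0.342469] = 2.513768


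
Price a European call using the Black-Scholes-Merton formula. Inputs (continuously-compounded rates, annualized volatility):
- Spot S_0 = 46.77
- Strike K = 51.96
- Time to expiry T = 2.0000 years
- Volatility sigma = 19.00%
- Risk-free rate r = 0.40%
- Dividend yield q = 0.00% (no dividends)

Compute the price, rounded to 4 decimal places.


Answer: Price = 3.2036

Derivation:
d1 = (ln(S/K) + (r - q + 0.5*sigma^2) * T) / (sigma * sqrt(T)) = -0.22751057
d2 = d1 - sigma * sqrt(T) = -0.49621114
exp(-rT) = 0.99203191; exp(-qT) = 1.00000000
C = S_0 * exp(-qT) * N(d1) - K * exp(-rT) * N(d2)
N(d1) = 0.41001338; N(d2) = 0.30987273
C = 46.7700 * 1.00000000 * 0.41001338 - 51.9600 * 0.99203191 * 0.30987273 = 3.2036


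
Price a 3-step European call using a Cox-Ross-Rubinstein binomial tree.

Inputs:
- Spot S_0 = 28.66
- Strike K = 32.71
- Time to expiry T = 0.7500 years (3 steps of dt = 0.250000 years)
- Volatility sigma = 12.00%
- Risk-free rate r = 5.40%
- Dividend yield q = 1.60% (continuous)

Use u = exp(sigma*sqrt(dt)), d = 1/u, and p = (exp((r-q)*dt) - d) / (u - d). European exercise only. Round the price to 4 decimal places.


dt = T/N = 0.250000
u = exp(sigma*sqrt(dt)) = 1.061837; d = 1/u = 0.941765
p = (exp((r-q)*dt) - d) / (u - d) = 0.564501
Discount per step: exp(-r*dt) = 0.986591
Stock lattice S(k, i) with i counting down-moves:
  k=0: S(0,0) = 28.6600
  k=1: S(1,0) = 30.4322; S(1,1) = 26.9910
  k=2: S(2,0) = 32.3141; S(2,1) = 28.6600; S(2,2) = 25.4191
  k=3: S(3,0) = 34.3122; S(3,1) = 30.4322; S(3,2) = 26.9910; S(3,3) = 23.9388
Terminal payoffs V(N, i) = max(S_T - K, 0):
  V(3,0) = 1.602250; V(3,1) = 0.000000; V(3,2) = 0.000000; V(3,3) = 0.000000
Backward induction: V(k, i) = exp(-r*dt) * [p * V(k+1, i) + (1-p) * V(k+1, i+1)].
  V(2,0) = exp(-r*dt) * [p*1.602250 + (1-p)*0.000000] = 0.892343
  V(2,1) = exp(-r*dt) * [p*0.000000 + (1-p)*0.000000] = 0.000000
  V(2,2) = exp(-r*dt) * [p*0.000000 + (1-p)*0.000000] = 0.000000
  V(1,0) = exp(-r*dt) * [p*0.892343 + (1-p)*0.000000] = 0.496973
  V(1,1) = exp(-r*dt) * [p*0.000000 + (1-p)*0.000000] = 0.000000
  V(0,0) = exp(-r*dt) * [p*0.496973 + (1-p)*0.000000] = 0.276780

Answer: Price = V(0,0) = 0.2768


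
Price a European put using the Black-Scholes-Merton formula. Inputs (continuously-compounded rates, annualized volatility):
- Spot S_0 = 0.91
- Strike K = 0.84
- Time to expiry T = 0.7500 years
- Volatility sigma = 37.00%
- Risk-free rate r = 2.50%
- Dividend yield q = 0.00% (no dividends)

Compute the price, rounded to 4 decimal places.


Answer: Price = 0.0727

Derivation:
d1 = (ln(S/K) + (r - q + 0.5*sigma^2) * T) / (sigma * sqrt(T)) = 0.46852819
d2 = d1 - sigma * sqrt(T) = 0.14809879
exp(-rT) = 0.98142469; exp(-qT) = 1.00000000
P = K * exp(-rT) * N(-d2) - S_0 * exp(-qT) * N(-d1)
N(-d1) = 0.31970346; N(-d2) = 0.44113240
P = 0.8400 * 0.98142469 * 0.44113240 - 0.9100 * 1.00000000 * 0.31970346 = 0.0727


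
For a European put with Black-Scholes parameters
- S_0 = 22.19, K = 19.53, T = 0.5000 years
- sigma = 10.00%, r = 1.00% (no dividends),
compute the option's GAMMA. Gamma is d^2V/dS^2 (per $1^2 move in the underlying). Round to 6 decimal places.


d1 = 1.9118752026; d2 = 1.8411645245
phi(d1) = 0.0641473866; exp(-qT) = 1.0000000000; exp(-rT) = 0.9950124792
Gamma = exp(-qT) * phi(d1) / (S * sigma * sqrt(T)) = 1.0000000000 * 0.0641473866 / (22.1900 * 0.1000 * 0.7071067812) = 0.040882

Answer: Gamma = 0.040882


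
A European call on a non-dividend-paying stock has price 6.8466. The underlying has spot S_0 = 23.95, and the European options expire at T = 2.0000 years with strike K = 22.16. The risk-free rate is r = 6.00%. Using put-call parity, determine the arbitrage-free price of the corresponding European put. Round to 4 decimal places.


Put-call parity: C - P = S_0 * exp(-qT) - K * exp(-rT).
S_0 * exp(-qT) = 23.9500 * 1.00000000 = 23.95000000
K * exp(-rT) = 22.1600 * 0.88692044 = 19.65415688
P = C - S*exp(-qT) + K*exp(-rT)
P = 6.8466 - 23.95000000 + 19.65415688 = 2.5508

Answer: Put price = 2.5508


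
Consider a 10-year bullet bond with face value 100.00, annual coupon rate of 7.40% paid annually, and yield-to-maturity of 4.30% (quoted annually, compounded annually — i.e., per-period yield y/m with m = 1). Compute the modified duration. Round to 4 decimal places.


Answer: Modified duration = 7.3856

Derivation:
Coupon per period c = face * coupon_rate / m = 7.400000
Periods per year m = 1; per-period yield y/m = 0.043000
Number of cashflows N = 10
Cashflows (t years, CF_t, discount factor 1/(1+y/m)^(m*t), PV):
  t = 1.0000: CF_t = 7.400000, DF = 0.958773, PV = 7.094919
  t = 2.0000: CF_t = 7.400000, DF = 0.919245, PV = 6.802415
  t = 3.0000: CF_t = 7.400000, DF = 0.881347, PV = 6.521970
  t = 4.0000: CF_t = 7.400000, DF = 0.845012, PV = 6.253087
  t = 5.0000: CF_t = 7.400000, DF = 0.810174, PV = 5.995290
  t = 6.0000: CF_t = 7.400000, DF = 0.776773, PV = 5.748121
  t = 7.0000: CF_t = 7.400000, DF = 0.744749, PV = 5.511141
  t = 8.0000: CF_t = 7.400000, DF = 0.714045, PV = 5.283932
  t = 9.0000: CF_t = 7.400000, DF = 0.684607, PV = 5.066091
  t = 10.0000: CF_t = 107.400000, DF = 0.656382, PV = 70.495468
Price P = sum_t PV_t = 124.772433
First compute Macaulay numerator sum_t t * PV_t:
  t * PV_t at t = 1.0000: 7.094919
  t * PV_t at t = 2.0000: 13.604829
  t * PV_t at t = 3.0000: 19.565910
  t * PV_t at t = 4.0000: 25.012349
  t * PV_t at t = 5.0000: 29.976449
  t * PV_t at t = 6.0000: 34.488723
  t * PV_t at t = 7.0000: 38.577990
  t * PV_t at t = 8.0000: 42.271459
  t * PV_t at t = 9.0000: 45.594815
  t * PV_t at t = 10.0000: 704.954678
Macaulay duration D = 961.142121 / 124.772433 = 7.703161
Modified duration = D / (1 + y/m) = 7.703161 / (1 + 0.043000) = 7.385581


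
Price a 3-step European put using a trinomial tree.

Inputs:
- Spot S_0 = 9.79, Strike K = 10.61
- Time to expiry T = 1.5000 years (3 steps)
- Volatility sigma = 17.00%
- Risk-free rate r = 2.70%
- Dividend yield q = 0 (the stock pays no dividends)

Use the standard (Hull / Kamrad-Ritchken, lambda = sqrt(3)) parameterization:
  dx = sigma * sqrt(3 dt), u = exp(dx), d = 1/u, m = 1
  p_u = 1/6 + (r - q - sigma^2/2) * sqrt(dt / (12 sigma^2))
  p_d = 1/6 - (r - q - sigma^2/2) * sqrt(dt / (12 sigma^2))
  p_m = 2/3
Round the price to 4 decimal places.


Answer: Price = V(0,0) = 1.0698

Derivation:
dt = T/N = 0.500000; dx = sigma*sqrt(3*dt) = 0.208207
u = exp(dx) = 1.231468; d = 1/u = 0.812039
p_u = 0.181736, p_m = 0.666667, p_d = 0.151598
Discount per step: exp(-r*dt) = 0.986591
Stock lattice S(k, j) with j the centered position index:
  k=0: S(0,+0) = 9.7900
  k=1: S(1,-1) = 7.9499; S(1,+0) = 9.7900; S(1,+1) = 12.0561
  k=2: S(2,-2) = 6.4556; S(2,-1) = 7.9499; S(2,+0) = 9.7900; S(2,+1) = 12.0561; S(2,+2) = 14.8467
  k=3: S(3,-3) = 5.2422; S(3,-2) = 6.4556; S(3,-1) = 7.9499; S(3,+0) = 9.7900; S(3,+1) = 12.0561; S(3,+2) = 14.8467; S(3,+3) = 18.2832
Terminal payoffs V(N, j) = max(K - S_T, 0):
  V(3,-3) = 5.367798; V(3,-2) = 4.154399; V(3,-1) = 2.660136; V(3,+0) = 0.820000; V(3,+1) = 0.000000; V(3,+2) = 0.000000; V(3,+3) = 0.000000
Backward induction: V(k, j) = exp(-r*dt) * [p_u * V(k+1, j+1) + p_m * V(k+1, j) + p_d * V(k+1, j-1)]
  V(2,-2) = exp(-r*dt) * [p_u*2.660136 + p_m*4.154399 + p_d*5.367798] = 4.012253
  V(2,-1) = exp(-r*dt) * [p_u*0.820000 + p_m*2.660136 + p_d*4.154399] = 2.518020
  V(2,+0) = exp(-r*dt) * [p_u*0.000000 + p_m*0.820000 + p_d*2.660136] = 0.937199
  V(2,+1) = exp(-r*dt) * [p_u*0.000000 + p_m*0.000000 + p_d*0.820000] = 0.122643
  V(2,+2) = exp(-r*dt) * [p_u*0.000000 + p_m*0.000000 + p_d*0.000000] = 0.000000
  V(1,-1) = exp(-r*dt) * [p_u*0.937199 + p_m*2.518020 + p_d*4.012253] = 2.424300
  V(1,+0) = exp(-r*dt) * [p_u*0.122643 + p_m*0.937199 + p_d*2.518020] = 1.015018
  V(1,+1) = exp(-r*dt) * [p_u*0.000000 + p_m*0.122643 + p_d*0.937199] = 0.220837
  V(0,+0) = exp(-r*dt) * [p_u*0.220837 + p_m*1.015018 + p_d*2.424300] = 1.069790


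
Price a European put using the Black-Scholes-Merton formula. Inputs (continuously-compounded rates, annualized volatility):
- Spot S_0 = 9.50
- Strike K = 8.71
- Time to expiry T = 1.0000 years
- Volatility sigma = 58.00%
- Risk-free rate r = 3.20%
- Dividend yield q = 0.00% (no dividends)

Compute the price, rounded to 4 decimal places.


Answer: Price = 1.5557

Derivation:
d1 = (ln(S/K) + (r - q + 0.5*sigma^2) * T) / (sigma * sqrt(T)) = 0.49486208
d2 = d1 - sigma * sqrt(T) = -0.08513792
exp(-rT) = 0.96850658; exp(-qT) = 1.00000000
P = K * exp(-rT) * N(-d2) - S_0 * exp(-qT) * N(-d1)
N(-d1) = 0.31034874; N(-d2) = 0.53392413
P = 8.7100 * 0.96850658 * 0.53392413 - 9.5000 * 1.00000000 * 0.31034874 = 1.5557


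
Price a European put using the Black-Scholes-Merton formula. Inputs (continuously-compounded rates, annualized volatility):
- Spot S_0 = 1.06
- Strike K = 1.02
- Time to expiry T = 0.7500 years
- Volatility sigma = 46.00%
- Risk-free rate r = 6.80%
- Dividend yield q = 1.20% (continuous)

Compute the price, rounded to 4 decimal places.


Answer: Price = 0.1220

Derivation:
d1 = (ln(S/K) + (r - q + 0.5*sigma^2) * T) / (sigma * sqrt(T)) = 0.40117379
d2 = d1 - sigma * sqrt(T) = 0.00280211
exp(-rT) = 0.95027867; exp(-qT) = 0.99104038
P = K * exp(-rT) * N(-d2) - S_0 * exp(-qT) * N(-d1)
N(-d1) = 0.34414609; N(-d2) = 0.49888212
P = 1.0200 * 0.95027867 * 0.49888212 - 1.0600 * 0.99104038 * 0.34414609 = 0.1220


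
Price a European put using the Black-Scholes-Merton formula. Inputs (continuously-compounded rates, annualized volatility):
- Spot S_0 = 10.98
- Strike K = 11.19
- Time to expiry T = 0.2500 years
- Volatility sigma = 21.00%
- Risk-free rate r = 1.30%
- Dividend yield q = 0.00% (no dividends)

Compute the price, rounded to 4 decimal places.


d1 = (ln(S/K) + (r - q + 0.5*sigma^2) * T) / (sigma * sqrt(T)) = -0.09697701
d2 = d1 - sigma * sqrt(T) = -0.20197701
exp(-rT) = 0.99675528; exp(-qT) = 1.00000000
P = K * exp(-rT) * N(-d2) - S_0 * exp(-qT) * N(-d1)
N(-d1) = 0.53862767; N(-d2) = 0.58003265
P = 11.1900 * 0.99675528 * 0.58003265 - 10.9800 * 1.00000000 * 0.53862767 = 0.5554

Answer: Price = 0.5554


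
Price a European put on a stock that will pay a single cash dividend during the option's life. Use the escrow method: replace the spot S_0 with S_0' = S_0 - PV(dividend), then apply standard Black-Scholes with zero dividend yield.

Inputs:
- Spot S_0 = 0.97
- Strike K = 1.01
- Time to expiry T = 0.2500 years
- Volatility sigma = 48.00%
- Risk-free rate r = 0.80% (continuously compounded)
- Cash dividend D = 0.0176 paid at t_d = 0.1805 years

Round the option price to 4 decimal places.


Answer: Price = 0.1240

Derivation:
PV(D) = D * exp(-r * t_d) = 0.0176 * 0.99855704 = 0.01757460
S_0' = S_0 - PV(D) = 0.9700 - 0.01757460 = 0.95242540
d1 = (ln(S_0'/K) + (r + sigma^2/2)*T) / (sigma*sqrt(T)) = -0.11622429
d2 = d1 - sigma*sqrt(T) = -0.35622429
exp(-rT) = 0.99800200
N(-d1) = 0.54626261; N(-d2) = 0.63916370
P = K * exp(-rT) * N(-d2) - S_0' * N(-d1) = 1.0100 * 0.99800200 * 0.63916370 - 0.95242540 * 0.54626261 = 0.1240


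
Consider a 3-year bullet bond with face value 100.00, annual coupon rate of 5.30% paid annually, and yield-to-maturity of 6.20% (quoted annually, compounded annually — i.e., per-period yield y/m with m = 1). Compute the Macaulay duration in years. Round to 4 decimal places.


Coupon per period c = face * coupon_rate / m = 5.300000
Periods per year m = 1; per-period yield y/m = 0.062000
Number of cashflows N = 3
Cashflows (t years, CF_t, discount factor 1/(1+y/m)^(m*t), PV):
  t = 1.0000: CF_t = 5.300000, DF = 0.941620, PV = 4.990584
  t = 2.0000: CF_t = 5.300000, DF = 0.886647, PV = 4.699231
  t = 3.0000: CF_t = 105.300000, DF = 0.834885, PV = 87.913348
Price P = sum_t PV_t = 97.603164
Macaulay numerator sum_t t * PV_t:
  t * PV_t at t = 1.0000: 4.990584
  t * PV_t at t = 2.0000: 9.398463
  t * PV_t at t = 3.0000: 263.740045
Macaulay duration D = (sum_t t * PV_t) / P = 278.129092 / 97.603164 = 2.849591

Answer: Macaulay duration = 2.8496 years


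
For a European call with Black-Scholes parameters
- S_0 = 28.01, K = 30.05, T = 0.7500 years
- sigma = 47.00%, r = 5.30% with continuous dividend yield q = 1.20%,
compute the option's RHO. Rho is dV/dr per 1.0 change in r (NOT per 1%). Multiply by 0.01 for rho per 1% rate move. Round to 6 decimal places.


d1 = 0.1063465150; d2 = -0.3006854248
phi(d1) = 0.3966927117; exp(-qT) = 0.9910403788; exp(-rT) = 0.9610296665
N(d2) = 0.3818271920
Rho = K*T*exp(-rT)*N(d2) = 30.0500 * 0.7500 * 0.9610296665 * 0.3818271920 = 8.270074

Answer: Rho = 8.270074


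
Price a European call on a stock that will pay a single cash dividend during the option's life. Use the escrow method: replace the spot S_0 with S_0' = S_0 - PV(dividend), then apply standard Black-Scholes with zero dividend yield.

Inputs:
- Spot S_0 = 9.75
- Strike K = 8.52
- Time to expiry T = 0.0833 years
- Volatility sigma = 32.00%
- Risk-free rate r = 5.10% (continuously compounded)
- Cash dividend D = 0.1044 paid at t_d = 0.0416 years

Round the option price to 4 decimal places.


Answer: Price = 1.1932

Derivation:
PV(D) = D * exp(-r * t_d) = 0.1044 * 0.99788065 = 0.10417874
S_0' = S_0 - PV(D) = 9.7500 - 0.10417874 = 9.64582126
d1 = (ln(S_0'/K) + (r + sigma^2/2)*T) / (sigma*sqrt(T)) = 1.43595935
d2 = d1 - sigma*sqrt(T) = 1.34360179
exp(-rT) = 0.99576071
N(d1) = 0.92449305; N(d2) = 0.91046140
C = S_0' * N(d1) - K * exp(-rT) * N(d2) = 9.64582126 * 0.92449305 - 8.5200 * 0.99576071 * 0.91046140 = 1.1932


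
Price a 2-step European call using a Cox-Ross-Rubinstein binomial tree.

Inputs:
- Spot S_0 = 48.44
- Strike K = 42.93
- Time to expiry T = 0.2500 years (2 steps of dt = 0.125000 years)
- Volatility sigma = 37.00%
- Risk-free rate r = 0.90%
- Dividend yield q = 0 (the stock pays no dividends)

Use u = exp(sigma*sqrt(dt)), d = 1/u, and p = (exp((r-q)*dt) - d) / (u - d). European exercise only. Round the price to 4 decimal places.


Answer: Price = V(0,0) = 7.1778

Derivation:
dt = T/N = 0.125000
u = exp(sigma*sqrt(dt)) = 1.139757; d = 1/u = 0.877380
p = (exp((r-q)*dt) - d) / (u - d) = 0.471633
Discount per step: exp(-r*dt) = 0.998876
Stock lattice S(k, i) with i counting down-moves:
  k=0: S(0,0) = 48.4400
  k=1: S(1,0) = 55.2098; S(1,1) = 42.5003
  k=2: S(2,0) = 62.9257; S(2,1) = 48.4400; S(2,2) = 37.2889
Terminal payoffs V(N, i) = max(S_T - K, 0):
  V(2,0) = 19.995748; V(2,1) = 5.510000; V(2,2) = 0.000000
Backward induction: V(k, i) = exp(-r*dt) * [p * V(k+1, i) + (1-p) * V(k+1, i+1)].
  V(1,0) = exp(-r*dt) * [p*19.995748 + (1-p)*5.510000] = 12.328080
  V(1,1) = exp(-r*dt) * [p*5.510000 + (1-p)*0.000000] = 2.595776
  V(0,0) = exp(-r*dt) * [p*12.328080 + (1-p)*2.595776] = 7.177772


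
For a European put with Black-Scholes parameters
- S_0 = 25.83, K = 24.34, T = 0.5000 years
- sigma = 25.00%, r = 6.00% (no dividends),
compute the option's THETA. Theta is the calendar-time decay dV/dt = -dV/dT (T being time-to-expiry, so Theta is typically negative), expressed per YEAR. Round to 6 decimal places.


d1 = 0.5941989094; d2 = 0.4174222141
phi(d1) = 0.3343808370; exp(-qT) = 1.0000000000; exp(-rT) = 0.9704455335
Theta = -S*exp(-qT)*phi(d1)*sigma/(2*sqrt(T)) + r*K*exp(-rT)*N(-d2) - q*S*exp(-qT)*N(-d1)
N(-d1) = 0.2761895411; N(-d2) = 0.3381848047; sqrt(T) = 0.7071067812
Term 1 = -25.8300 * 1.0000000000 * 0.3343808370 * 0.2500 / (2 * 0.7071067812) = -1.5268303970
Term 2 = 0.0600 * 24.3400 * 0.9704455335 * 0.3381848047 = 0.4792885785
Term 3 = 0 (no dividend yield, q = 0)
Theta = -1.5268303970 + (0.4792885785) + (0.0000000000) = -1.047542

Answer: Theta = -1.047542


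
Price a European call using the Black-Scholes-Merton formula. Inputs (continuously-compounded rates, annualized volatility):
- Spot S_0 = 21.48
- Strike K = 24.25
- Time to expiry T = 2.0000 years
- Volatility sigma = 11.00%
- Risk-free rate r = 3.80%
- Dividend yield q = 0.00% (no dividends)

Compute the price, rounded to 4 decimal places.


d1 = (ln(S/K) + (r - q + 0.5*sigma^2) * T) / (sigma * sqrt(T)) = -0.21338135
d2 = d1 - sigma * sqrt(T) = -0.36894484
exp(-rT) = 0.92681621; exp(-qT) = 1.00000000
C = S_0 * exp(-qT) * N(d1) - K * exp(-rT) * N(d2)
N(d1) = 0.41551476; N(d2) = 0.35608442
C = 21.4800 * 1.00000000 * 0.41551476 - 24.2500 * 0.92681621 * 0.35608442 = 0.9222

Answer: Price = 0.9222


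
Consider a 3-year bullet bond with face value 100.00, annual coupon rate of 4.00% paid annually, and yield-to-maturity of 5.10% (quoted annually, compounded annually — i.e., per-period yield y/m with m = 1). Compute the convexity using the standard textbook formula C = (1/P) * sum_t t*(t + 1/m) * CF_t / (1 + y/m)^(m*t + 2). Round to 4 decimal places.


Coupon per period c = face * coupon_rate / m = 4.000000
Periods per year m = 1; per-period yield y/m = 0.051000
Number of cashflows N = 3
Cashflows (t years, CF_t, discount factor 1/(1+y/m)^(m*t), PV):
  t = 1.0000: CF_t = 4.000000, DF = 0.951475, PV = 3.805899
  t = 2.0000: CF_t = 4.000000, DF = 0.905304, PV = 3.621217
  t = 3.0000: CF_t = 104.000000, DF = 0.861374, PV = 89.582915
Price P = sum_t PV_t = 97.010031
Convexity numerator sum_t t*(t + 1/m) * CF_t / (1+y/m)^(m*t + 2):
  t = 1.0000: term = 6.890993
  t = 2.0000: term = 19.669820
  t = 3.0000: term = 973.197546
Convexity = (1/P) * sum = 999.758359 / 97.010031 = 10.305721

Answer: Convexity = 10.3057


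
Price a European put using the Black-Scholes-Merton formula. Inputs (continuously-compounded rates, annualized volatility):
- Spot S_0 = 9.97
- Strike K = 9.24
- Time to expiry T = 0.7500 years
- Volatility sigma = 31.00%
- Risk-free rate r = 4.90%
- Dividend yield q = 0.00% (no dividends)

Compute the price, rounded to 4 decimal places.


Answer: Price = 0.5632

Derivation:
d1 = (ln(S/K) + (r - q + 0.5*sigma^2) * T) / (sigma * sqrt(T)) = 0.55435384
d2 = d1 - sigma * sqrt(T) = 0.28588597
exp(-rT) = 0.96391708; exp(-qT) = 1.00000000
P = K * exp(-rT) * N(-d2) - S_0 * exp(-qT) * N(-d1)
N(-d1) = 0.28966835; N(-d2) = 0.38748273
P = 9.2400 * 0.96391708 * 0.38748273 - 9.9700 * 1.00000000 * 0.28966835 = 0.5632


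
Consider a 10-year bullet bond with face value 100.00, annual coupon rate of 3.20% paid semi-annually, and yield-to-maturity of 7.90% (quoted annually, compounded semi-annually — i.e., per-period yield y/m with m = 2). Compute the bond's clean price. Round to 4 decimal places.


Answer: Price = 67.9209

Derivation:
Coupon per period c = face * coupon_rate / m = 1.600000
Periods per year m = 2; per-period yield y/m = 0.039500
Number of cashflows N = 20
Cashflows (t years, CF_t, discount factor 1/(1+y/m)^(m*t), PV):
  t = 0.5000: CF_t = 1.600000, DF = 0.962001, PV = 1.539202
  t = 1.0000: CF_t = 1.600000, DF = 0.925446, PV = 1.480713
  t = 1.5000: CF_t = 1.600000, DF = 0.890280, PV = 1.424448
  t = 2.0000: CF_t = 1.600000, DF = 0.856450, PV = 1.370320
  t = 2.5000: CF_t = 1.600000, DF = 0.823906, PV = 1.318249
  t = 3.0000: CF_t = 1.600000, DF = 0.792598, PV = 1.268157
  t = 3.5000: CF_t = 1.600000, DF = 0.762480, PV = 1.219968
  t = 4.0000: CF_t = 1.600000, DF = 0.733507, PV = 1.173611
  t = 4.5000: CF_t = 1.600000, DF = 0.705634, PV = 1.129015
  t = 5.0000: CF_t = 1.600000, DF = 0.678821, PV = 1.086113
  t = 5.5000: CF_t = 1.600000, DF = 0.653026, PV = 1.044842
  t = 6.0000: CF_t = 1.600000, DF = 0.628212, PV = 1.005139
  t = 6.5000: CF_t = 1.600000, DF = 0.604340, PV = 0.966945
  t = 7.0000: CF_t = 1.600000, DF = 0.581376, PV = 0.930202
  t = 7.5000: CF_t = 1.600000, DF = 0.559284, PV = 0.894855
  t = 8.0000: CF_t = 1.600000, DF = 0.538032, PV = 0.860851
  t = 8.5000: CF_t = 1.600000, DF = 0.517587, PV = 0.828140
  t = 9.0000: CF_t = 1.600000, DF = 0.497919, PV = 0.796671
  t = 9.5000: CF_t = 1.600000, DF = 0.478999, PV = 0.766398
  t = 10.0000: CF_t = 101.600000, DF = 0.460798, PV = 46.817027
Price P = sum_t PV_t = 67.920865


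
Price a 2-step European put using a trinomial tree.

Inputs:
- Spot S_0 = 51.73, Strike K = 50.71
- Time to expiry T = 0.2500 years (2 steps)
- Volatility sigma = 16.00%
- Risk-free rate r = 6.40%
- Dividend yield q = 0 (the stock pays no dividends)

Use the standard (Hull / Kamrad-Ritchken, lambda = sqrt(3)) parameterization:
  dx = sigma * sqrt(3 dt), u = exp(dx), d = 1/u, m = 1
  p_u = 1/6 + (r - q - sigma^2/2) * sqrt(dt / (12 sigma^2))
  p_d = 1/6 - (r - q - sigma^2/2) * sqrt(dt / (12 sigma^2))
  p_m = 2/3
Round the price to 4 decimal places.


dt = T/N = 0.125000; dx = sigma*sqrt(3*dt) = 0.097980
u = exp(dx) = 1.102940; d = 1/u = 0.906667
p_u = 0.199327, p_m = 0.666667, p_d = 0.134007
Discount per step: exp(-r*dt) = 0.992032
Stock lattice S(k, j) with j the centered position index:
  k=0: S(0,+0) = 51.7300
  k=1: S(1,-1) = 46.9019; S(1,+0) = 51.7300; S(1,+1) = 57.0551
  k=2: S(2,-2) = 42.5244; S(2,-1) = 46.9019; S(2,+0) = 51.7300; S(2,+1) = 57.0551; S(2,+2) = 62.9284
Terminal payoffs V(N, j) = max(K - S_T, 0):
  V(2,-2) = 8.185571; V(2,-1) = 3.808095; V(2,+0) = 0.000000; V(2,+1) = 0.000000; V(2,+2) = 0.000000
Backward induction: V(k, j) = exp(-r*dt) * [p_u * V(k+1, j+1) + p_m * V(k+1, j) + p_d * V(k+1, j-1)]
  V(1,-1) = exp(-r*dt) * [p_u*0.000000 + p_m*3.808095 + p_d*8.185571] = 3.606683
  V(1,+0) = exp(-r*dt) * [p_u*0.000000 + p_m*0.000000 + p_d*3.808095] = 0.506244
  V(1,+1) = exp(-r*dt) * [p_u*0.000000 + p_m*0.000000 + p_d*0.000000] = 0.000000
  V(0,+0) = exp(-r*dt) * [p_u*0.000000 + p_m*0.506244 + p_d*3.606683] = 0.814276

Answer: Price = V(0,0) = 0.8143


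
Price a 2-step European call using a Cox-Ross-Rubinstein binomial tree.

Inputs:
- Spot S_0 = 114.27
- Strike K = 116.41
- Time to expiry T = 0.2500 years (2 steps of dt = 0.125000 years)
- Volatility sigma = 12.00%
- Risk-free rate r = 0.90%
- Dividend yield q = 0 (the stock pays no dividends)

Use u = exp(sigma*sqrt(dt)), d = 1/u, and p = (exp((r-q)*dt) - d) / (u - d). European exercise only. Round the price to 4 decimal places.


Answer: Price = V(0,0) = 2.0116

Derivation:
dt = T/N = 0.125000
u = exp(sigma*sqrt(dt)) = 1.043339; d = 1/u = 0.958461
p = (exp((r-q)*dt) - d) / (u - d) = 0.502657
Discount per step: exp(-r*dt) = 0.998876
Stock lattice S(k, i) with i counting down-moves:
  k=0: S(0,0) = 114.2700
  k=1: S(1,0) = 119.2224; S(1,1) = 109.5233
  k=2: S(2,0) = 124.3894; S(2,1) = 114.2700; S(2,2) = 104.9738
Terminal payoffs V(N, i) = max(S_T - K, 0):
  V(2,0) = 7.979389; V(2,1) = 0.000000; V(2,2) = 0.000000
Backward induction: V(k, i) = exp(-r*dt) * [p * V(k+1, i) + (1-p) * V(k+1, i+1)].
  V(1,0) = exp(-r*dt) * [p*7.979389 + (1-p)*0.000000] = 4.006384
  V(1,1) = exp(-r*dt) * [p*0.000000 + (1-p)*0.000000] = 0.000000
  V(0,0) = exp(-r*dt) * [p*4.006384 + (1-p)*0.000000] = 2.011572


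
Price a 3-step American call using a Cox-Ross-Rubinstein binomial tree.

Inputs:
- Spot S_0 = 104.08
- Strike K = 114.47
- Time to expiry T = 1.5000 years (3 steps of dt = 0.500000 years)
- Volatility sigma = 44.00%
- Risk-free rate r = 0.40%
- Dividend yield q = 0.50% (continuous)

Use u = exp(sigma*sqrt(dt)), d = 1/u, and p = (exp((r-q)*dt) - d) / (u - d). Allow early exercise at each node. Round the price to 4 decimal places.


Answer: Price = V(0,0) = 19.7422

Derivation:
dt = T/N = 0.500000
u = exp(sigma*sqrt(dt)) = 1.364963; d = 1/u = 0.732621
p = (exp((r-q)*dt) - d) / (u - d) = 0.422049
Discount per step: exp(-r*dt) = 0.998002
Stock lattice S(k, i) with i counting down-moves:
  k=0: S(0,0) = 104.0800
  k=1: S(1,0) = 142.0653; S(1,1) = 76.2512
  k=2: S(2,0) = 193.9138; S(2,1) = 104.0800; S(2,2) = 55.8632
  k=3: S(3,0) = 264.6851; S(3,1) = 142.0653; S(3,2) = 76.2512; S(3,3) = 40.9265
Terminal payoffs V(N, i) = max(S_T - K, 0):
  V(3,0) = 150.215091; V(3,1) = 27.595301; V(3,2) = 0.000000; V(3,3) = 0.000000
Backward induction: V(k, i) = exp(-r*dt) * [p * V(k+1, i) + (1-p) * V(k+1, i+1)]; then take max(V_cont, immediate exercise) for American.
  V(2,0) = exp(-r*dt) * [p*150.215091 + (1-p)*27.595301] = 79.188346; exercise = 79.443814; V(2,0) = max -> 79.443814
  V(2,1) = exp(-r*dt) * [p*27.595301 + (1-p)*0.000000] = 11.623304; exercise = 0.000000; V(2,1) = max -> 11.623304
  V(2,2) = exp(-r*dt) * [p*0.000000 + (1-p)*0.000000] = 0.000000; exercise = 0.000000; V(2,2) = max -> 0.000000
  V(1,0) = exp(-r*dt) * [p*79.443814 + (1-p)*11.623304] = 40.166480; exercise = 27.595301; V(1,0) = max -> 40.166480
  V(1,1) = exp(-r*dt) * [p*11.623304 + (1-p)*0.000000] = 4.895804; exercise = 0.000000; V(1,1) = max -> 4.895804
  V(0,0) = exp(-r*dt) * [p*40.166480 + (1-p)*4.895804] = 19.742240; exercise = 0.000000; V(0,0) = max -> 19.742240


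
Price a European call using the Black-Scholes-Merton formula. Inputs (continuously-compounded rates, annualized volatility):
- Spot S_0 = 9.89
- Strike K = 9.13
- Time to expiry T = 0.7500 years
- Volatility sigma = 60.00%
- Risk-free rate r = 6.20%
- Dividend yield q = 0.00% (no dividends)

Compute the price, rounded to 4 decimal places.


d1 = (ln(S/K) + (r - q + 0.5*sigma^2) * T) / (sigma * sqrt(T)) = 0.50317702
d2 = d1 - sigma * sqrt(T) = -0.01643822
exp(-rT) = 0.95456456; exp(-qT) = 1.00000000
C = S_0 * exp(-qT) * N(d1) - K * exp(-rT) * N(d2)
N(d1) = 0.69258009; N(d2) = 0.49344239
C = 9.8900 * 1.00000000 * 0.69258009 - 9.1300 * 0.95456456 * 0.49344239 = 2.5492

Answer: Price = 2.5492


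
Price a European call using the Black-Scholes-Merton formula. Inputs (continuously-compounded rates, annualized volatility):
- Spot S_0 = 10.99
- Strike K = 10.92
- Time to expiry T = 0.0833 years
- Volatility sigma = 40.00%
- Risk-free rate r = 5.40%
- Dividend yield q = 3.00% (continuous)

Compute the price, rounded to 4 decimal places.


Answer: Price = 0.5496

Derivation:
d1 = (ln(S/K) + (r - q + 0.5*sigma^2) * T) / (sigma * sqrt(T)) = 0.13038887
d2 = d1 - sigma * sqrt(T) = 0.01494191
exp(-rT) = 0.99551190; exp(-qT) = 0.99750412
C = S_0 * exp(-qT) * N(d1) - K * exp(-rT) * N(d2)
N(d1) = 0.55187061; N(d2) = 0.50596074
C = 10.9900 * 0.99750412 * 0.55187061 - 10.9200 * 0.99551190 * 0.50596074 = 0.5496


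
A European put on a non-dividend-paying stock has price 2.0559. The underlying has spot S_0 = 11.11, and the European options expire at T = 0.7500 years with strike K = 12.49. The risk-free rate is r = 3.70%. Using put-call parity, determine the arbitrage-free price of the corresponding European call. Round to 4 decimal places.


Answer: Call price = 1.0177

Derivation:
Put-call parity: C - P = S_0 * exp(-qT) - K * exp(-rT).
S_0 * exp(-qT) = 11.1100 * 1.00000000 = 11.11000000
K * exp(-rT) = 12.4900 * 0.97263149 = 12.14816736
C = P + S*exp(-qT) - K*exp(-rT)
C = 2.0559 + 11.11000000 - 12.14816736 = 1.0177


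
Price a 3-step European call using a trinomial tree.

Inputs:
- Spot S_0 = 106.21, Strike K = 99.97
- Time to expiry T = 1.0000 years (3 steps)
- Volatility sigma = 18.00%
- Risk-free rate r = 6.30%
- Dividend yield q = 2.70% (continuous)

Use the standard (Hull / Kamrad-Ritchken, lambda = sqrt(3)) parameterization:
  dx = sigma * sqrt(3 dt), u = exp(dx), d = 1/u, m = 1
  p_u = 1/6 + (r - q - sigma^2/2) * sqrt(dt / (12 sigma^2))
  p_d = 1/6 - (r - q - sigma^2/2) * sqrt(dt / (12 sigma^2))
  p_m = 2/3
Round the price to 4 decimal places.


dt = T/N = 0.333333; dx = sigma*sqrt(3*dt) = 0.180000
u = exp(dx) = 1.197217; d = 1/u = 0.835270
p_u = 0.185000, p_m = 0.666667, p_d = 0.148333
Discount per step: exp(-r*dt) = 0.979219
Stock lattice S(k, j) with j the centered position index:
  k=0: S(0,+0) = 106.2100
  k=1: S(1,-1) = 88.7140; S(1,+0) = 106.2100; S(1,+1) = 127.1565
  k=2: S(2,-2) = 74.1002; S(2,-1) = 88.7140; S(2,+0) = 106.2100; S(2,+1) = 127.1565; S(2,+2) = 152.2339
  k=3: S(3,-3) = 61.8937; S(3,-2) = 74.1002; S(3,-1) = 88.7140; S(3,+0) = 106.2100; S(3,+1) = 127.1565; S(3,+2) = 152.2339; S(3,+3) = 182.2571
Terminal payoffs V(N, j) = max(S_T - K, 0):
  V(3,-3) = 0.000000; V(3,-2) = 0.000000; V(3,-1) = 0.000000; V(3,+0) = 6.240000; V(3,+1) = 27.186456; V(3,+2) = 52.263917; V(3,+3) = 82.287089
Backward induction: V(k, j) = exp(-r*dt) * [p_u * V(k+1, j+1) + p_m * V(k+1, j) + p_d * V(k+1, j-1)]
  V(2,-2) = exp(-r*dt) * [p_u*0.000000 + p_m*0.000000 + p_d*0.000000] = 0.000000
  V(2,-1) = exp(-r*dt) * [p_u*6.240000 + p_m*0.000000 + p_d*0.000000] = 1.130410
  V(2,+0) = exp(-r*dt) * [p_u*27.186456 + p_m*6.240000 + p_d*0.000000] = 8.998527
  V(2,+1) = exp(-r*dt) * [p_u*52.263917 + p_m*27.186456 + p_d*6.240000] = 28.121924
  V(2,+2) = exp(-r*dt) * [p_u*82.287089 + p_m*52.263917 + p_d*27.186456] = 52.974160
  V(1,-1) = exp(-r*dt) * [p_u*8.998527 + p_m*1.130410 + p_d*0.000000] = 2.368079
  V(1,+0) = exp(-r*dt) * [p_u*28.121924 + p_m*8.998527 + p_d*1.130410] = 11.132987
  V(1,+1) = exp(-r*dt) * [p_u*52.974160 + p_m*28.121924 + p_d*8.998527] = 29.261952
  V(0,+0) = exp(-r*dt) * [p_u*29.261952 + p_m*11.132987 + p_d*2.368079] = 12.912684

Answer: Price = V(0,0) = 12.9127


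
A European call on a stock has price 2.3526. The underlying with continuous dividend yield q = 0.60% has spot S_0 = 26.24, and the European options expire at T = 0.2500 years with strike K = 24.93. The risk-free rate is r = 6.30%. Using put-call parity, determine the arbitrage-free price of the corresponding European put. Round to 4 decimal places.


Answer: Put price = 0.6924

Derivation:
Put-call parity: C - P = S_0 * exp(-qT) - K * exp(-rT).
S_0 * exp(-qT) = 26.2400 * 0.99850112 = 26.20066951
K * exp(-rT) = 24.9300 * 0.98437338 = 24.54042843
P = C - S*exp(-qT) + K*exp(-rT)
P = 2.3526 - 26.20066951 + 24.54042843 = 0.6924


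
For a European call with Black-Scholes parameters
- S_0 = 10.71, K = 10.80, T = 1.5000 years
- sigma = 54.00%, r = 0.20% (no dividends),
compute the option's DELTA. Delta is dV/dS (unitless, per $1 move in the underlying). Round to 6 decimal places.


Answer: Delta = 0.626487

Derivation:
d1 = 0.3225641569; d2 = -0.3387980736
phi(d1) = 0.3787184027; exp(-qT) = 1.0000000000; exp(-rT) = 0.9970044955
N(d1) = 0.6264873288
Delta = exp(-qT) * N(d1) = 1.0000000000 * 0.6264873288 = 0.626487


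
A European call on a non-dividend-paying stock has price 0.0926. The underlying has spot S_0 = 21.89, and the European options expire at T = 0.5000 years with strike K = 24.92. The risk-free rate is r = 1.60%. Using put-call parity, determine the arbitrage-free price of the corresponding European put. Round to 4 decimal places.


Put-call parity: C - P = S_0 * exp(-qT) - K * exp(-rT).
S_0 * exp(-qT) = 21.8900 * 1.00000000 = 21.89000000
K * exp(-rT) = 24.9200 * 0.99203191 = 24.72143532
P = C - S*exp(-qT) + K*exp(-rT)
P = 0.0926 - 21.89000000 + 24.72143532 = 2.9240

Answer: Put price = 2.9240


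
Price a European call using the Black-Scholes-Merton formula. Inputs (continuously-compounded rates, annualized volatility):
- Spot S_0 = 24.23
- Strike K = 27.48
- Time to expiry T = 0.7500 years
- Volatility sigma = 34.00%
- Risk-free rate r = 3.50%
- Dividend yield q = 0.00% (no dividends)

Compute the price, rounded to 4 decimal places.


Answer: Price = 1.8833

Derivation:
d1 = (ln(S/K) + (r - q + 0.5*sigma^2) * T) / (sigma * sqrt(T)) = -0.19109252
d2 = d1 - sigma * sqrt(T) = -0.48554116
exp(-rT) = 0.97409154; exp(-qT) = 1.00000000
C = S_0 * exp(-qT) * N(d1) - K * exp(-rT) * N(d2)
N(d1) = 0.42422655; N(d2) = 0.31364626
C = 24.2300 * 1.00000000 * 0.42422655 - 27.4800 * 0.97409154 * 0.31364626 = 1.8833


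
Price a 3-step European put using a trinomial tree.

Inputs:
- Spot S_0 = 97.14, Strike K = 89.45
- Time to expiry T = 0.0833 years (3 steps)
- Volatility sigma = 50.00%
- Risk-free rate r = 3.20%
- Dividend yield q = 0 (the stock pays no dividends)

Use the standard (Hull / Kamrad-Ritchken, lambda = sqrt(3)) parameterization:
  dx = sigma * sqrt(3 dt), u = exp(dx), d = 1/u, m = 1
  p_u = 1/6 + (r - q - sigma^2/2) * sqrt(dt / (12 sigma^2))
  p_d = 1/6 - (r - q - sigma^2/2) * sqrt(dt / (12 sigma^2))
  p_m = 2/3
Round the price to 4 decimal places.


Answer: Price = V(0,0) = 2.4985

Derivation:
dt = T/N = 0.027767; dx = sigma*sqrt(3*dt) = 0.144309
u = exp(dx) = 1.155241; d = 1/u = 0.865620
p_u = 0.157720, p_m = 0.666667, p_d = 0.175614
Discount per step: exp(-r*dt) = 0.999112
Stock lattice S(k, j) with j the centered position index:
  k=0: S(0,+0) = 97.1400
  k=1: S(1,-1) = 84.0864; S(1,+0) = 97.1400; S(1,+1) = 112.2201
  k=2: S(2,-2) = 72.7869; S(2,-1) = 84.0864; S(2,+0) = 97.1400; S(2,+1) = 112.2201; S(2,+2) = 129.6412
  k=3: S(3,-3) = 63.0058; S(3,-2) = 72.7869; S(3,-1) = 84.0864; S(3,+0) = 97.1400; S(3,+1) = 112.2201; S(3,+2) = 129.6412; S(3,+3) = 149.7668
Terminal payoffs V(N, j) = max(K - S_T, 0):
  V(3,-3) = 26.444177; V(3,-2) = 16.663111; V(3,-1) = 5.363625; V(3,+0) = 0.000000; V(3,+1) = 0.000000; V(3,+2) = 0.000000; V(3,+3) = 0.000000
Backward induction: V(k, j) = exp(-r*dt) * [p_u * V(k+1, j+1) + p_m * V(k+1, j) + p_d * V(k+1, j-1)]
  V(2,-2) = exp(-r*dt) * [p_u*5.363625 + p_m*16.663111 + p_d*26.444177] = 16.583910
  V(2,-1) = exp(-r*dt) * [p_u*0.000000 + p_m*5.363625 + p_d*16.663111] = 6.496248
  V(2,+0) = exp(-r*dt) * [p_u*0.000000 + p_m*0.000000 + p_d*5.363625] = 0.941090
  V(2,+1) = exp(-r*dt) * [p_u*0.000000 + p_m*0.000000 + p_d*0.000000] = 0.000000
  V(2,+2) = exp(-r*dt) * [p_u*0.000000 + p_m*0.000000 + p_d*0.000000] = 0.000000
  V(1,-1) = exp(-r*dt) * [p_u*0.941090 + p_m*6.496248 + p_d*16.583910] = 7.385059
  V(1,+0) = exp(-r*dt) * [p_u*0.000000 + p_m*0.941090 + p_d*6.496248] = 1.766654
  V(1,+1) = exp(-r*dt) * [p_u*0.000000 + p_m*0.000000 + p_d*0.941090] = 0.165122
  V(0,+0) = exp(-r*dt) * [p_u*0.165122 + p_m*1.766654 + p_d*7.385059] = 2.498509


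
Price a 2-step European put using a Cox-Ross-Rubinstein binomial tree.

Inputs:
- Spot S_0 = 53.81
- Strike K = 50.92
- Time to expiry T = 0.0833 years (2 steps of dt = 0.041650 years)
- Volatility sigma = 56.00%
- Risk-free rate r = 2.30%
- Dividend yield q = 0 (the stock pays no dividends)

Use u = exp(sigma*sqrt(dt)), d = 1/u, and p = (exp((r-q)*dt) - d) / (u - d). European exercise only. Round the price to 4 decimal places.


dt = T/N = 0.041650
u = exp(sigma*sqrt(dt)) = 1.121073; d = 1/u = 0.892002
p = (exp((r-q)*dt) - d) / (u - d) = 0.475643
Discount per step: exp(-r*dt) = 0.999043
Stock lattice S(k, i) with i counting down-moves:
  k=0: S(0,0) = 53.8100
  k=1: S(1,0) = 60.3250; S(1,1) = 47.9986
  k=2: S(2,0) = 67.6287; S(2,1) = 53.8100; S(2,2) = 42.8149
Terminal payoffs V(N, i) = max(K - S_T, 0):
  V(2,0) = 0.000000; V(2,1) = 0.000000; V(2,2) = 8.105107
Backward induction: V(k, i) = exp(-r*dt) * [p * V(k+1, i) + (1-p) * V(k+1, i+1)].
  V(1,0) = exp(-r*dt) * [p*0.000000 + (1-p)*0.000000] = 0.000000
  V(1,1) = exp(-r*dt) * [p*0.000000 + (1-p)*8.105107] = 4.245898
  V(0,0) = exp(-r*dt) * [p*0.000000 + (1-p)*4.245898] = 2.224233

Answer: Price = V(0,0) = 2.2242


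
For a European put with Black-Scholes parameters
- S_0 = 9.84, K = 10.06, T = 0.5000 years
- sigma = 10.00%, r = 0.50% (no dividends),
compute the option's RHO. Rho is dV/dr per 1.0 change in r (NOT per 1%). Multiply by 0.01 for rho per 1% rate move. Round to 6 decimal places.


Answer: Rho = -3.124596

Derivation:
d1 = -0.2419924976; d2 = -0.3127031758
phi(d1) = 0.3874305323; exp(-qT) = 1.0000000000; exp(-rT) = 0.9975031224
N(-d2) = 0.6227469087
Rho = -K*T*exp(-rT)*N(-d2) = -10.0600 * 0.5000 * 0.9975031224 * 0.6227469087 = -3.124596


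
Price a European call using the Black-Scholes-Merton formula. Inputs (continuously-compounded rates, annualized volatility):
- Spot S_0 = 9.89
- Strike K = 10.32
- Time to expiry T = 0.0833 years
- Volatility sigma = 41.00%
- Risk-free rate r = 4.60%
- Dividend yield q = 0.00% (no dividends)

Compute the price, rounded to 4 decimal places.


d1 = (ln(S/K) + (r - q + 0.5*sigma^2) * T) / (sigma * sqrt(T)) = -0.26811130
d2 = d1 - sigma * sqrt(T) = -0.38644443
exp(-rT) = 0.99617553; exp(-qT) = 1.00000000
C = S_0 * exp(-qT) * N(d1) - K * exp(-rT) * N(d2)
N(d1) = 0.39430682; N(d2) = 0.34958378
C = 9.8900 * 1.00000000 * 0.39430682 - 10.3200 * 0.99617553 * 0.34958378 = 0.3058

Answer: Price = 0.3058


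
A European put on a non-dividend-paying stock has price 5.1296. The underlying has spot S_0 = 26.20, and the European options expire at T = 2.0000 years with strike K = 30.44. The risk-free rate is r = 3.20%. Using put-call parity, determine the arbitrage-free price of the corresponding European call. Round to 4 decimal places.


Put-call parity: C - P = S_0 * exp(-qT) - K * exp(-rT).
S_0 * exp(-qT) = 26.2000 * 1.00000000 = 26.20000000
K * exp(-rT) = 30.4400 * 0.93800500 = 28.55287219
C = P + S*exp(-qT) - K*exp(-rT)
C = 5.1296 + 26.20000000 - 28.55287219 = 2.7767

Answer: Call price = 2.7767


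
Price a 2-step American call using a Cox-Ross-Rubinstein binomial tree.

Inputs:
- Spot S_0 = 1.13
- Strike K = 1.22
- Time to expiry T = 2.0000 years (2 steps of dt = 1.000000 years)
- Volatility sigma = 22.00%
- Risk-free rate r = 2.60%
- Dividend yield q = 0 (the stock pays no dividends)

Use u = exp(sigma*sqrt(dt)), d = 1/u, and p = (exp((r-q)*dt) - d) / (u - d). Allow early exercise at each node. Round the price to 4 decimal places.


dt = T/N = 1.000000
u = exp(sigma*sqrt(dt)) = 1.246077; d = 1/u = 0.802519
p = (exp((r-q)*dt) - d) / (u - d) = 0.504606
Discount per step: exp(-r*dt) = 0.974335
Stock lattice S(k, i) with i counting down-moves:
  k=0: S(0,0) = 1.1300
  k=1: S(1,0) = 1.4081; S(1,1) = 0.9068
  k=2: S(2,0) = 1.7546; S(2,1) = 1.1300; S(2,2) = 0.7278
Terminal payoffs V(N, i) = max(S_T - K, 0):
  V(2,0) = 0.534559; V(2,1) = 0.000000; V(2,2) = 0.000000
Backward induction: V(k, i) = exp(-r*dt) * [p * V(k+1, i) + (1-p) * V(k+1, i+1)]; then take max(V_cont, immediate exercise) for American.
  V(1,0) = exp(-r*dt) * [p*0.534559 + (1-p)*0.000000] = 0.262819; exercise = 0.188067; V(1,0) = max -> 0.262819
  V(1,1) = exp(-r*dt) * [p*0.000000 + (1-p)*0.000000] = 0.000000; exercise = 0.000000; V(1,1) = max -> 0.000000
  V(0,0) = exp(-r*dt) * [p*0.262819 + (1-p)*0.000000] = 0.129216; exercise = 0.000000; V(0,0) = max -> 0.129216

Answer: Price = V(0,0) = 0.1292
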